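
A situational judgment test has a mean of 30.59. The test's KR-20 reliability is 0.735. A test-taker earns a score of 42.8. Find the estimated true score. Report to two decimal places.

T̂ = ρX + (1 − ρ)μ
  = 0.735 × 42.8 + 0.265 × 30.59
  = 31.4580 + 8.10635
  = 39.564
  ≈ 39.56

39.56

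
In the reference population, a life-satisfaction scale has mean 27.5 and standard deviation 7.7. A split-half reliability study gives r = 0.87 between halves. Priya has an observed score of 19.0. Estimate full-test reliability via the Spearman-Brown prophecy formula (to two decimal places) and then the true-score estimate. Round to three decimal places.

19.595

Spearman-Brown: ρ = 2r/(1 + r) = 2(0.87)/(1 + 0.87) = 1.740/1.87 = 0.9305 → 0.93
Regress the observed score toward the mean by the unreliability: T̂ = 0.93·19.0 + 0.07·27.5 = 17.670 + 1.925 = 19.5950.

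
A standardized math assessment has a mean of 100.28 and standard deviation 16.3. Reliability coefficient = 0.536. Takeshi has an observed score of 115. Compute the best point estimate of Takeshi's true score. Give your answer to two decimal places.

108.17

T̂ = 0.536(115) + 0.464(100.28) = 61.640 + 46.52992 = 108.170 → 108.17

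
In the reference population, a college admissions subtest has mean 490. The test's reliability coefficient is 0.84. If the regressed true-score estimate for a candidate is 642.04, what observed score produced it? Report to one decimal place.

671.0

T̂ = ρX + (1 − ρ)μ  ⇒  X = (T̂ − (1 − ρ)μ) / ρ
X = (642.04 − 0.16 × 490) / 0.84 = (642.04 − 78.40) / 0.84 = 563.64 / 0.84 = 671.000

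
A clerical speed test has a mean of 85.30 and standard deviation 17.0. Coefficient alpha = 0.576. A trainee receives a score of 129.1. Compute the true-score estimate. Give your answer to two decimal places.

T̂ = 0.576(129.1) + 0.424(85.30) = 74.3616 + 36.16720 = 110.529 → 110.53

110.53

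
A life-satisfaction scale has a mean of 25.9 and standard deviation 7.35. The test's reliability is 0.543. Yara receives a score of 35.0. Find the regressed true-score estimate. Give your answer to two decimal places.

30.84

T̂ = 0.543(35.0) + 0.457(25.9) = 19.0050 + 11.8363 = 30.841 → 30.84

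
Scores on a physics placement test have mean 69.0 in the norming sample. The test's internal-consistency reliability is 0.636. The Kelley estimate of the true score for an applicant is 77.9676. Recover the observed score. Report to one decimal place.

83.1

T̂ = ρX + (1 − ρ)μ  ⇒  X = (T̂ − (1 − ρ)μ) / ρ
X = (77.9676 − 0.364 × 69.0) / 0.636 = (77.9676 − 25.1160) / 0.636 = 52.8516 / 0.636 = 83.100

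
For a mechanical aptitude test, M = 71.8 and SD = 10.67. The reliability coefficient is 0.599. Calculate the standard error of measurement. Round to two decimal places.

SEM = SD · √(1 − ρ) = 10.67 × √0.401 = 10.67 × 0.6332 = 6.757

6.76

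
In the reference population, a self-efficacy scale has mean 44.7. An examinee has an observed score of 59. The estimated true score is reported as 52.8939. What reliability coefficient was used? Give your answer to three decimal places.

0.573

T̂ = ρX + (1 − ρ)μ  ⇒  T̂ − μ = ρ(X − μ)
ρ = (T̂ − μ)/(X − μ) = (52.8939 − 44.7) / (59 − 44.7) = 8.1939 / 14.3 = 0.57300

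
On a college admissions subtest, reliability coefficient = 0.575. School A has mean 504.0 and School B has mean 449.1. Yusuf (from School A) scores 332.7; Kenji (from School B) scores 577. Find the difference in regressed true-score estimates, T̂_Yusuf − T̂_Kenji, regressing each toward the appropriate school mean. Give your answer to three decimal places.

T̂_Yusuf = 0.575(332.7) + 0.425(504.0) = 405.50250
T̂_Kenji = 0.575(577) + 0.425(449.1) = 522.64250
Difference = 405.50250 − 522.64250 = -117.14000

-117.140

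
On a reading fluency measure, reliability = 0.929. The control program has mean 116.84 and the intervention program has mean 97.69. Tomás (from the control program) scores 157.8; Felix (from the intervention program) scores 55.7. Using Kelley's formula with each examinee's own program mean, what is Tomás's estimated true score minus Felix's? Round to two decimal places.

T̂_Tomás = 0.929(157.8) + 0.071(116.84) = 154.8918
T̂_Felix = 0.929(55.7) + 0.071(97.69) = 58.6813
Difference = 154.8918 − 58.6813 = 96.2105

96.21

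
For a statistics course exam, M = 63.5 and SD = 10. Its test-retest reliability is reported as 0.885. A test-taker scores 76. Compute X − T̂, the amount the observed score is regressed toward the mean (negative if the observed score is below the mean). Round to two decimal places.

1.44

T̂ = 0.885(76) + 0.115(63.5) = 67.260 + 7.3025 = 74.5625 → 74.562
X − T̂ = 76 − 74.562 = 1.438 → 1.44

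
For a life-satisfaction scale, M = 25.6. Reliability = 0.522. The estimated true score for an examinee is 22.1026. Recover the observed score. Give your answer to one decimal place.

T̂ = ρX + (1 − ρ)μ  ⇒  X = (T̂ − (1 − ρ)μ) / ρ
X = (22.1026 − 0.478 × 25.6) / 0.522 = (22.1026 − 12.2368) / 0.522 = 9.8658 / 0.522 = 18.900

18.9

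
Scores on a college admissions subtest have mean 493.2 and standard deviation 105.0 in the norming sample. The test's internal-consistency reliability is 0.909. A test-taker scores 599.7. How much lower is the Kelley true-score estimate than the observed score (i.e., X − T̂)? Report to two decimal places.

T̂ = ρX + (1 − ρ)μ
  = 0.909 × 599.7 + 0.091 × 493.2
  = 545.1273 + 44.8812
  = 590.0085
  ≈ 590.009
X − T̂ = 599.7 − 590.009 = 9.691 → 9.69

9.69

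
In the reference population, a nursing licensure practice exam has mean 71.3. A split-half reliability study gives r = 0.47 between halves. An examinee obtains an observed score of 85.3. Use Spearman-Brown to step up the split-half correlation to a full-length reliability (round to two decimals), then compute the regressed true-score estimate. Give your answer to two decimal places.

80.26

Spearman-Brown: ρ = 2r/(1 + r) = 2(0.47)/(1 + 0.47) = 0.940/1.47 = 0.6395 → 0.64
T̂ = 0.64(85.3) + 0.36(71.3) = 54.592 + 25.668 = 80.260 → 80.26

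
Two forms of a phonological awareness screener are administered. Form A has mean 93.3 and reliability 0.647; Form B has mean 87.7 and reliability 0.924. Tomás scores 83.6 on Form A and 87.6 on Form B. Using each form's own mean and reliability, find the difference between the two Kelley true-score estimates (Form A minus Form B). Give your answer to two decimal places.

T̂_A = 0.647(83.6) + 0.353(93.3) = 87.0241
T̂_B = 0.924(87.6) + 0.076(87.7) = 87.6076
T̂_A − T̂_B = -0.5835

-0.58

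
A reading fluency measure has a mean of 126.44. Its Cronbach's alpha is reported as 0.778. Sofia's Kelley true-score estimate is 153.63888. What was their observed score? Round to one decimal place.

161.4

T̂ = ρX + (1 − ρ)μ  ⇒  X = (T̂ − (1 − ρ)μ) / ρ
X = (153.63888 − 0.222 × 126.44) / 0.778 = (153.63888 − 28.06968) / 0.778 = 125.56920 / 0.778 = 161.400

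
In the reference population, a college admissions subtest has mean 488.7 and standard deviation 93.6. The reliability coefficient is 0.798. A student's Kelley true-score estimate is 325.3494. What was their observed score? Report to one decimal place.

284.0

T̂ = ρX + (1 − ρ)μ  ⇒  X = (T̂ − (1 − ρ)μ) / ρ
X = (325.3494 − 0.202 × 488.7) / 0.798 = (325.3494 − 98.7174) / 0.798 = 226.6320 / 0.798 = 284.000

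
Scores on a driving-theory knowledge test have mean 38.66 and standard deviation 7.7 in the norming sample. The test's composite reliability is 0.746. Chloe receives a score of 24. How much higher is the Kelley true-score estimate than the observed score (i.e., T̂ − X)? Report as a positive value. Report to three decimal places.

3.724

T̂ = ρX + (1 − ρ)μ
  = 0.746 × 24 + 0.254 × 38.66
  = 17.904 + 9.81964
  = 27.72364
  ≈ 27.7236
T̂ − X = 27.7236 − 24 = 3.7236 → 3.724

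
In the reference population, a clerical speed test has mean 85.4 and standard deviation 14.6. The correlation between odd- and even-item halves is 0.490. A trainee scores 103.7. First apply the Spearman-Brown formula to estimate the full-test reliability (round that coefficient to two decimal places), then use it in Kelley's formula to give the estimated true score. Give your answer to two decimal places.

97.48

Spearman-Brown: ρ = 2r/(1 + r) = 2(0.490)/(1 + 0.490) = 0.9800/1.490 = 0.6577 → 0.66
T̂ = ρX + (1 − ρ)μ
  = 0.66 × 103.7 + 0.34 × 85.4
  = 68.442 + 29.036
  = 97.478
  ≈ 97.48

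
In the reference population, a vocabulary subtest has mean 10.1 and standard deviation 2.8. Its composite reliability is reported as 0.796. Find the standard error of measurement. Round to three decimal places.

SEM = SD · √(1 − ρ) = 2.8 × √0.204 = 2.8 × 0.4517 = 1.2647

1.265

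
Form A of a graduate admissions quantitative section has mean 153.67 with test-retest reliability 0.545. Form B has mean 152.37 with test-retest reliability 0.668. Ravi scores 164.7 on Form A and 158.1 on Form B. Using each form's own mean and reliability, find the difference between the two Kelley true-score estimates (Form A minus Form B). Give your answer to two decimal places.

3.48

T̂_A = 0.545(164.7) + 0.455(153.67) = 159.6813
T̂_B = 0.668(158.1) + 0.332(152.37) = 156.1976
T̂_A − T̂_B = 3.4837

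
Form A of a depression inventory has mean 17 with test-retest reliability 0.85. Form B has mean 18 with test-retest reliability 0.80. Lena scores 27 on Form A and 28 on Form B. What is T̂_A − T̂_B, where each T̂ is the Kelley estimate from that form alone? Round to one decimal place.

T̂_A = 0.85(27) + 0.15(17) = 25.500
T̂_B = 0.80(28) + 0.20(18) = 26.000
T̂_A − T̂_B = -0.500

-0.5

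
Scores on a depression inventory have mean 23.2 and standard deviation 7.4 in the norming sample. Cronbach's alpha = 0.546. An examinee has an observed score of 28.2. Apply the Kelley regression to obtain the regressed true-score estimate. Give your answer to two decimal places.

T̂ = 0.546(28.2) + 0.454(23.2) = 15.3972 + 10.5328 = 25.930 → 25.93

25.93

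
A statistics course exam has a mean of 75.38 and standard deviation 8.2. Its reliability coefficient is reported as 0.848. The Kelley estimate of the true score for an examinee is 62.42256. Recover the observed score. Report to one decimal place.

T̂ = ρX + (1 − ρ)μ  ⇒  X = (T̂ − (1 − ρ)μ) / ρ
X = (62.42256 − 0.152 × 75.38) / 0.848 = (62.42256 − 11.45776) / 0.848 = 50.96480 / 0.848 = 60.100

60.1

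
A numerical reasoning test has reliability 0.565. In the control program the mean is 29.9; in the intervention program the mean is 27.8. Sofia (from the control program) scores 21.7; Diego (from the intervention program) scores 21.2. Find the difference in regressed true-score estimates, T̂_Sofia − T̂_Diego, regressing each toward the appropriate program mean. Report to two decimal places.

1.20

T̂_Sofia = 0.565(21.7) + 0.435(29.9) = 25.2670
T̂_Diego = 0.565(21.2) + 0.435(27.8) = 24.0710
Difference = 25.2670 − 24.0710 = 1.1960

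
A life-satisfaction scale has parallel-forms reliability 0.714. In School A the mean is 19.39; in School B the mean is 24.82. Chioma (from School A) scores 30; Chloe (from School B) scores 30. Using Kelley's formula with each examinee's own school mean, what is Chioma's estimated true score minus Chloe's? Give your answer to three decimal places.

-1.553

T̂_Chioma = 0.714(30) + 0.286(19.39) = 26.96554
T̂_Chloe = 0.714(30) + 0.286(24.82) = 28.51852
Difference = 26.96554 − 28.51852 = -1.55298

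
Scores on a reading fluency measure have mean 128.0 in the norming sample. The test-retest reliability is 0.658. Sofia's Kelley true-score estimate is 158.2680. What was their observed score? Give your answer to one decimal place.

T̂ = ρX + (1 − ρ)μ  ⇒  X = (T̂ − (1 − ρ)μ) / ρ
X = (158.2680 − 0.342 × 128.0) / 0.658 = (158.2680 − 43.7760) / 0.658 = 114.4920 / 0.658 = 174.000

174.0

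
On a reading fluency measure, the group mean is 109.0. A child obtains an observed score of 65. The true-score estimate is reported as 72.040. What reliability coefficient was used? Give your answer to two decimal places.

T̂ = ρX + (1 − ρ)μ  ⇒  T̂ − μ = ρ(X − μ)
ρ = (T̂ − μ)/(X − μ) = (72.040 − 109.0) / (65 − 109.0) = -36.960 / -44.0 = 0.8400

0.84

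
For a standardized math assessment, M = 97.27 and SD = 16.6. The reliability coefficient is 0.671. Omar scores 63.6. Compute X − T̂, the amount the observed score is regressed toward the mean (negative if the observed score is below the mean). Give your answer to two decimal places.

-11.08

T̂ = 0.671(63.6) + 0.329(97.27) = 42.6756 + 32.00183 = 74.6774 → 74.677
X − T̂ = 63.6 − 74.677 = -11.077 → -11.08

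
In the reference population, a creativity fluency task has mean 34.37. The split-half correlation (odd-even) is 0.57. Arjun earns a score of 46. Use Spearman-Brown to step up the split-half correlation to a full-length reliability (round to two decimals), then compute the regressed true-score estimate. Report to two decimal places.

Spearman-Brown: ρ = 2r/(1 + r) = 2(0.57)/(1 + 0.57) = 1.140/1.57 = 0.7261 → 0.73
T̂ = ρX + (1 − ρ)μ
  = 0.73 × 46 + 0.27 × 34.37
  = 33.58 + 9.2799
  = 42.860
  ≈ 42.86

42.86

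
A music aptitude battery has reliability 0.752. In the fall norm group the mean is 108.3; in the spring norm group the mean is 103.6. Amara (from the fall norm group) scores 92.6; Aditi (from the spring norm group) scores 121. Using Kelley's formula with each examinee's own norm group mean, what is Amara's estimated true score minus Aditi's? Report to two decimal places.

-20.19

T̂_Amara = 0.752(92.6) + 0.248(108.3) = 96.4936
T̂_Aditi = 0.752(121) + 0.248(103.6) = 116.6848
Difference = 96.4936 − 116.6848 = -20.1912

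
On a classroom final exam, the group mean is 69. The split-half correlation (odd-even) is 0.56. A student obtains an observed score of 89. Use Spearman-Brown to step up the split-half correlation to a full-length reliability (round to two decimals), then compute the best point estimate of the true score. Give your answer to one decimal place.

Spearman-Brown: ρ = 2r/(1 + r) = 2(0.56)/(1 + 0.56) = 1.120/1.56 = 0.7179 → 0.72
Kelley's formula gives T̂ = 0.72·89 + 0.28·69 = 64.08 + 19.32 = 83.40.

83.4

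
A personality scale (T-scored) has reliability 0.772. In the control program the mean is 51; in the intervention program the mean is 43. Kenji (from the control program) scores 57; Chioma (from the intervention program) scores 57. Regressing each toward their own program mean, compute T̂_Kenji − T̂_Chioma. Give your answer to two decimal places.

1.82

T̂_Kenji = 0.772(57) + 0.228(51) = 55.6320
T̂_Chioma = 0.772(57) + 0.228(43) = 53.8080
Difference = 55.6320 − 53.8080 = 1.8240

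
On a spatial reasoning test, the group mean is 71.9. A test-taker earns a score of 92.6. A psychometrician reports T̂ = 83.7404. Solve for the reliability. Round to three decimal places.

T̂ = ρX + (1 − ρ)μ  ⇒  T̂ − μ = ρ(X − μ)
ρ = (T̂ − μ)/(X − μ) = (83.7404 − 71.9) / (92.6 − 71.9) = 11.8404 / 20.7 = 0.57200

0.572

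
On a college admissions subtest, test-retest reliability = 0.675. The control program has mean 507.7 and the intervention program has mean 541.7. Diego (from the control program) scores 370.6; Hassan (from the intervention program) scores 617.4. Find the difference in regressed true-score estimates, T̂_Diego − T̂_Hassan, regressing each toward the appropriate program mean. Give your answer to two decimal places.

T̂_Diego = 0.675(370.6) + 0.325(507.7) = 415.1575
T̂_Hassan = 0.675(617.4) + 0.325(541.7) = 592.7975
Difference = 415.1575 − 592.7975 = -177.6400

-177.64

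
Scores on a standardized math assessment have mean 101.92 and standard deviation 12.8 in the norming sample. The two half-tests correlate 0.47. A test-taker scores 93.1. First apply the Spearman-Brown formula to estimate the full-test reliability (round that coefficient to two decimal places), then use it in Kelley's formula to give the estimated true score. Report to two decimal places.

Spearman-Brown: ρ = 2r/(1 + r) = 2(0.47)/(1 + 0.47) = 0.940/1.47 = 0.6395 → 0.64
Weight the observed score by reliability and the mean by (1 − reliability): T̂ = 0.64·93.1 + 0.36·101.92 = 59.584 + 36.6912 = 96.275.

96.28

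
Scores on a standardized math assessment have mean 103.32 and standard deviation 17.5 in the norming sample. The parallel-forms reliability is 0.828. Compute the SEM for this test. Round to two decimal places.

7.26

SEM = SD · √(1 − ρ) = 17.5 × √0.172 = 17.5 × 0.4147 = 7.258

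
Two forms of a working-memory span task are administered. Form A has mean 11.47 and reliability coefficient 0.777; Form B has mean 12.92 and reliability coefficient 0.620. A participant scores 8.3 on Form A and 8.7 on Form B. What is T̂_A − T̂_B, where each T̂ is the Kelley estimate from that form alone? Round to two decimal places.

-1.30

T̂_A = 0.777(8.3) + 0.223(11.47) = 9.0069
T̂_B = 0.620(8.7) + 0.380(12.92) = 10.3036
T̂_A − T̂_B = -1.2967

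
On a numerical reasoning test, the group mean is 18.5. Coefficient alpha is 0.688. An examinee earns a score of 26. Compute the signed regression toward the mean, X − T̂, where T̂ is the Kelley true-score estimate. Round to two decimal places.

2.34

T̂ = 0.688(26) + 0.312(18.5) = 17.888 + 5.7720 = 23.6600 → 23.660
X − T̂ = 26 − 23.660 = 2.340 → 2.34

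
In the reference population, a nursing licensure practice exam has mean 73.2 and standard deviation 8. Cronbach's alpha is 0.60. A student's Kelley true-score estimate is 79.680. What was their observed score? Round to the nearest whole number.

84

T̂ = ρX + (1 − ρ)μ  ⇒  X = (T̂ − (1 − ρ)μ) / ρ
X = (79.680 − 0.40 × 73.2) / 0.60 = (79.680 − 29.280) / 0.60 = 50.400 / 0.60 = 84.00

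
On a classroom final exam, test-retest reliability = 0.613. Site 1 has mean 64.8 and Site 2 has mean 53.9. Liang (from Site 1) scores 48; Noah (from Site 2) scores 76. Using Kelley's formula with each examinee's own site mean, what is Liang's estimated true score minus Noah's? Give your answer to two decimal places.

-12.95

T̂_Liang = 0.613(48) + 0.387(64.8) = 54.5016
T̂_Noah = 0.613(76) + 0.387(53.9) = 67.4473
Difference = 54.5016 − 67.4473 = -12.9457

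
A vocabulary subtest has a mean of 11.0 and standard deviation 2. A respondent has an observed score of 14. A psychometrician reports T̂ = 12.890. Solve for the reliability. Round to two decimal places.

T̂ = ρX + (1 − ρ)μ  ⇒  T̂ − μ = ρ(X − μ)
ρ = (T̂ − μ)/(X − μ) = (12.890 − 11.0) / (14 − 11.0) = 1.890 / 3.0 = 0.6300

0.63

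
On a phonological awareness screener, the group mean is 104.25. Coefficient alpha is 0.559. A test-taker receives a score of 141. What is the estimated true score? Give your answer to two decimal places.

124.79

Kelley's formula gives T̂ = 0.559·141 + 0.441·104.25 = 78.819 + 45.97425 = 124.793.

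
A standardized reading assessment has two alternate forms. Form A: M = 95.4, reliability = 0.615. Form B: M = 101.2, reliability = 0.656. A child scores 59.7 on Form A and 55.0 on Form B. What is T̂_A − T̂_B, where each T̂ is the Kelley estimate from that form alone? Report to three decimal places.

T̂_A = 0.615(59.7) + 0.385(95.4) = 73.44450
T̂_B = 0.656(55.0) + 0.344(101.2) = 70.89280
T̂_A − T̂_B = 2.55170

2.552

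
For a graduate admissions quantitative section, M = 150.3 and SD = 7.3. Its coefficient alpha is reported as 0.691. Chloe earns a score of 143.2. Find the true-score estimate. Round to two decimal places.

145.39

T̂ = 0.691(143.2) + 0.309(150.3) = 98.9512 + 46.4427 = 145.394 → 145.39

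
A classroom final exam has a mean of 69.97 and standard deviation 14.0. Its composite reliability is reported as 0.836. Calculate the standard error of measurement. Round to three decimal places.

SEM = SD · √(1 − ρ) = 14.0 × √0.164 = 14.0 × 0.4050 = 5.6696

5.670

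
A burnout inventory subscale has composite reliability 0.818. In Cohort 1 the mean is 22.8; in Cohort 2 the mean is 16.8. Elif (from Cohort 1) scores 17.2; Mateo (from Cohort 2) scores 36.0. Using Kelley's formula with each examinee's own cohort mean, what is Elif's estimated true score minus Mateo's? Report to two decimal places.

-14.29

T̂_Elif = 0.818(17.2) + 0.182(22.8) = 18.2192
T̂_Mateo = 0.818(36.0) + 0.182(16.8) = 32.5056
Difference = 18.2192 − 32.5056 = -14.2864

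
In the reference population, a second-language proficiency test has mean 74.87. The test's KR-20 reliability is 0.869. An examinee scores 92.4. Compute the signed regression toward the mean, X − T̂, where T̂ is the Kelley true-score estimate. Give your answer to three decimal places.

T̂ = 0.869(92.4) + 0.131(74.87) = 80.2956 + 9.80797 = 90.10357 → 90.1036
X − T̂ = 92.4 − 90.1036 = 2.2964 → 2.296

2.296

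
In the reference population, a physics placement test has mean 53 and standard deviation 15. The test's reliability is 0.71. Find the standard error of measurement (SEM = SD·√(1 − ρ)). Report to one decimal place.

8.1

SEM = SD · √(1 − ρ) = 15 × √0.29 = 15 × 0.5385 = 8.078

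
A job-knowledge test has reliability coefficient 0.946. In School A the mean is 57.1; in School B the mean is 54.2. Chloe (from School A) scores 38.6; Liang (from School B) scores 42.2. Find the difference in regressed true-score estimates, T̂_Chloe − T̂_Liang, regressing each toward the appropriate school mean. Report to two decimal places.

T̂_Chloe = 0.946(38.6) + 0.054(57.1) = 39.5990
T̂_Liang = 0.946(42.2) + 0.054(54.2) = 42.8480
Difference = 39.5990 − 42.8480 = -3.2490

-3.25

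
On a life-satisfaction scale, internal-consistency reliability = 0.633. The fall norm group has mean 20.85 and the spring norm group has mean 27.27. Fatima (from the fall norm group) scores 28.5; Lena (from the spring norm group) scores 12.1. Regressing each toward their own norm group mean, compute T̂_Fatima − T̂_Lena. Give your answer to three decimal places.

T̂_Fatima = 0.633(28.5) + 0.367(20.85) = 25.69245
T̂_Lena = 0.633(12.1) + 0.367(27.27) = 17.66739
Difference = 25.69245 − 17.66739 = 8.02506

8.025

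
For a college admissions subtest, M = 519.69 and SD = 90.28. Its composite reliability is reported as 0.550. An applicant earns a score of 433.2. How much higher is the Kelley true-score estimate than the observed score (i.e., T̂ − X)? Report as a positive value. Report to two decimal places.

Weight the observed score by reliability and the mean by (1 − reliability): T̂ = 0.550·433.2 + 0.450·519.69 = 238.2600 + 233.86050 = 472.1205.
T̂ − X = 472.120 − 433.2 = 38.921 → 38.92

38.92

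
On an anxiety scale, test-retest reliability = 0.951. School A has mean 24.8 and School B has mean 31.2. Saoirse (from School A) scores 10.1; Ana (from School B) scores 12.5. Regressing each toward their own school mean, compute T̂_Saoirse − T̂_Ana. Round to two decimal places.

T̂_Saoirse = 0.951(10.1) + 0.049(24.8) = 10.8203
T̂_Ana = 0.951(12.5) + 0.049(31.2) = 13.4163
Difference = 10.8203 − 13.4163 = -2.5960

-2.60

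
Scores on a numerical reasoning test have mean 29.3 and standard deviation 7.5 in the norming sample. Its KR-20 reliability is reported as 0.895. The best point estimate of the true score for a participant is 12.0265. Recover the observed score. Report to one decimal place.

10.0

T̂ = ρX + (1 − ρ)μ  ⇒  X = (T̂ − (1 − ρ)μ) / ρ
X = (12.0265 − 0.105 × 29.3) / 0.895 = (12.0265 − 3.0765) / 0.895 = 8.9500 / 0.895 = 10.000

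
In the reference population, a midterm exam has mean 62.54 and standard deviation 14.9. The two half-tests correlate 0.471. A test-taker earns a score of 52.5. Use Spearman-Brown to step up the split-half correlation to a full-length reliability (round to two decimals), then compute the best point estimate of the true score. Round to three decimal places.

Spearman-Brown: ρ = 2r/(1 + r) = 2(0.471)/(1 + 0.471) = 0.9420/1.471 = 0.6404 → 0.64
T̂ = 0.64(52.5) + 0.36(62.54) = 33.600 + 22.5144 = 56.1144 → 56.114

56.114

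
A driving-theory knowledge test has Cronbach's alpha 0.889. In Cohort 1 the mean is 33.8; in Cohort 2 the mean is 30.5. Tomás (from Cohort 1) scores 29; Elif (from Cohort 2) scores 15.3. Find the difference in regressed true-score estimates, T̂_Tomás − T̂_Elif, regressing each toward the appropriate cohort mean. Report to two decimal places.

12.55

T̂_Tomás = 0.889(29) + 0.111(33.8) = 29.5328
T̂_Elif = 0.889(15.3) + 0.111(30.5) = 16.9872
Difference = 29.5328 − 16.9872 = 12.5456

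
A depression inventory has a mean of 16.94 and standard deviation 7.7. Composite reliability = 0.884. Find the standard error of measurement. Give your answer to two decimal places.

2.62

SEM = SD · √(1 − ρ) = 7.7 × √0.116 = 7.7 × 0.3406 = 2.623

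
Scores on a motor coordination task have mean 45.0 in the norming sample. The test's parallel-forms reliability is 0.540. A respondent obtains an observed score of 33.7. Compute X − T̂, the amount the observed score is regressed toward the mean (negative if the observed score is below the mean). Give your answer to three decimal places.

T̂ = ρX + (1 − ρ)μ
  = 0.540 × 33.7 + 0.460 × 45.0
  = 18.1980 + 20.7000
  = 38.89800
  ≈ 38.8980
X − T̂ = 33.7 − 38.8980 = -5.1980 → -5.198

-5.198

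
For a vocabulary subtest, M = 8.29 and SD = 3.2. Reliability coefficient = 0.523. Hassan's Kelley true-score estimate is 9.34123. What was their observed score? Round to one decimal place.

10.3

T̂ = ρX + (1 − ρ)μ  ⇒  X = (T̂ − (1 − ρ)μ) / ρ
X = (9.34123 − 0.477 × 8.29) / 0.523 = (9.34123 − 3.95433) / 0.523 = 5.38690 / 0.523 = 10.300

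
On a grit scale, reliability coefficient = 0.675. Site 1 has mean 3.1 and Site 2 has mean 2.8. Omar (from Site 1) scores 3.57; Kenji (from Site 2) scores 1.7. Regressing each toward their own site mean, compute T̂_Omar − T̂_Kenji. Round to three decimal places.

T̂_Omar = 0.675(3.57) + 0.325(3.1) = 3.41725
T̂_Kenji = 0.675(1.7) + 0.325(2.8) = 2.05750
Difference = 3.41725 − 2.05750 = 1.35975

1.360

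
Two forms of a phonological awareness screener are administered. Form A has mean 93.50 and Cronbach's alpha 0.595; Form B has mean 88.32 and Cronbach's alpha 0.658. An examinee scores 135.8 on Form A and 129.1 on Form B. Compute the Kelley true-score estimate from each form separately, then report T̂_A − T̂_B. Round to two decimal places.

T̂_A = 0.595(135.8) + 0.405(93.50) = 118.6685
T̂_B = 0.658(129.1) + 0.342(88.32) = 115.1532
T̂_A − T̂_B = 3.5153

3.52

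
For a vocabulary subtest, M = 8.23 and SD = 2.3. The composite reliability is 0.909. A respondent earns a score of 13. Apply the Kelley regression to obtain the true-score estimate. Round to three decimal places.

12.566

Weight the observed score by reliability and the mean by (1 − reliability): T̂ = 0.909·13 + 0.091·8.23 = 11.817 + 0.74893 = 12.5659.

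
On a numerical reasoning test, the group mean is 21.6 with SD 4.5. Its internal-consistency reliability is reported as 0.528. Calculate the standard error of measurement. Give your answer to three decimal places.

3.092

SEM = SD · √(1 − ρ) = 4.5 × √0.472 = 4.5 × 0.6870 = 3.0916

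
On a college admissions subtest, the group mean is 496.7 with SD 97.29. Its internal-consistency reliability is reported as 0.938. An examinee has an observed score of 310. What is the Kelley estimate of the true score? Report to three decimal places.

321.575

T̂ = 0.938(310) + 0.062(496.7) = 290.780 + 30.7954 = 321.5754 → 321.575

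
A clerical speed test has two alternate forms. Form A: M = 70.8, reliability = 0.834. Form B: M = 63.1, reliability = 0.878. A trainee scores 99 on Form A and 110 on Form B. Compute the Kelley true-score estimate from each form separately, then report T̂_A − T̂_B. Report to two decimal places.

T̂_A = 0.834(99) + 0.166(70.8) = 94.3188
T̂_B = 0.878(110) + 0.122(63.1) = 104.2782
T̂_A − T̂_B = -9.9594

-9.96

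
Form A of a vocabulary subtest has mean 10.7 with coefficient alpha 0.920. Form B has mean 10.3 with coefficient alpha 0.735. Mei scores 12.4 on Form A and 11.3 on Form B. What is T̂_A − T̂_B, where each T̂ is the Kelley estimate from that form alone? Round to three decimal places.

1.229

T̂_A = 0.920(12.4) + 0.080(10.7) = 12.26400
T̂_B = 0.735(11.3) + 0.265(10.3) = 11.03500
T̂_A − T̂_B = 1.22900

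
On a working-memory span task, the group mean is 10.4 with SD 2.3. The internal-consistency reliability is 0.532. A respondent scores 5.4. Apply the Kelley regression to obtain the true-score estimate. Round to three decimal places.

7.740

T̂ = 0.532(5.4) + 0.468(10.4) = 2.8728 + 4.8672 = 7.7400 → 7.740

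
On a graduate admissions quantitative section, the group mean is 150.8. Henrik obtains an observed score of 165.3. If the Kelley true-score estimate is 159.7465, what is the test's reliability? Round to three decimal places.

0.617

T̂ = ρX + (1 − ρ)μ  ⇒  T̂ − μ = ρ(X − μ)
ρ = (T̂ − μ)/(X − μ) = (159.7465 − 150.8) / (165.3 − 150.8) = 8.9465 / 14.5 = 0.61700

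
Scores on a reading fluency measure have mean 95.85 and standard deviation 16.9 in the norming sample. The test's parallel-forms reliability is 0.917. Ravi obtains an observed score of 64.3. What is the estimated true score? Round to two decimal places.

66.92

T̂ = ρX + (1 − ρ)μ
  = 0.917 × 64.3 + 0.083 × 95.85
  = 58.9631 + 7.95555
  = 66.919
  ≈ 66.92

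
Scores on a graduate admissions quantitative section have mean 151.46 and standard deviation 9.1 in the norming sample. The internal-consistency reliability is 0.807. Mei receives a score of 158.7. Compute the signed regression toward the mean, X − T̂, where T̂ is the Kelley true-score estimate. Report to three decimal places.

1.397

T̂ = 0.807(158.7) + 0.193(151.46) = 128.0709 + 29.23178 = 157.30268 → 157.3027
X − T̂ = 158.7 − 157.3027 = 1.3973 → 1.397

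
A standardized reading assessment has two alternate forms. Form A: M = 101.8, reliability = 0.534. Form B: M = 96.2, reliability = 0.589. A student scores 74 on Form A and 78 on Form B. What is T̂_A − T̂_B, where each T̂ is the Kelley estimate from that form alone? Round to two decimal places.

1.47

T̂_A = 0.534(74) + 0.466(101.8) = 86.9548
T̂_B = 0.589(78) + 0.411(96.2) = 85.4802
T̂_A − T̂_B = 1.4746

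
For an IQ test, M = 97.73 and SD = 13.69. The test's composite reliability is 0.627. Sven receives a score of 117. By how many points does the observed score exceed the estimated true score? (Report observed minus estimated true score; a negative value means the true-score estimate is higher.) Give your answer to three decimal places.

7.188

T̂ = 0.627(117) + 0.373(97.73) = 73.359 + 36.45329 = 109.81229 → 109.8123
X − T̂ = 117 − 109.8123 = 7.1877 → 7.188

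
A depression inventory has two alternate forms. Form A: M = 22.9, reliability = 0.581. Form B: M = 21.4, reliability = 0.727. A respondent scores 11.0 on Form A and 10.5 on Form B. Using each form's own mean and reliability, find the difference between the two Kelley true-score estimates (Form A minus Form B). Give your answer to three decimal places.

T̂_A = 0.581(11.0) + 0.419(22.9) = 15.98610
T̂_B = 0.727(10.5) + 0.273(21.4) = 13.47570
T̂_A − T̂_B = 2.51040

2.510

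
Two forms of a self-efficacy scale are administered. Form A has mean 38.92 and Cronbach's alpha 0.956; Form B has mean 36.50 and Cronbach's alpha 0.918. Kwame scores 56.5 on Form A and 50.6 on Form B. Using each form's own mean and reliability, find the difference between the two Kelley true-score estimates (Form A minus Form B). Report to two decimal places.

6.28

T̂_A = 0.956(56.5) + 0.044(38.92) = 55.7265
T̂_B = 0.918(50.6) + 0.082(36.50) = 49.4438
T̂_A − T̂_B = 6.2827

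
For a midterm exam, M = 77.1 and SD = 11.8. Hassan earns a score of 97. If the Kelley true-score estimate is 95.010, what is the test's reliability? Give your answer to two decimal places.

T̂ = ρX + (1 − ρ)μ  ⇒  T̂ − μ = ρ(X − μ)
ρ = (T̂ − μ)/(X − μ) = (95.010 − 77.1) / (97 − 77.1) = 17.910 / 19.9 = 0.9000

0.90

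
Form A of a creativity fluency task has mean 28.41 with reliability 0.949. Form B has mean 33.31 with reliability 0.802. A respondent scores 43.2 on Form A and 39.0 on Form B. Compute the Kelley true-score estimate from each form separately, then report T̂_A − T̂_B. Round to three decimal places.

T̂_A = 0.949(43.2) + 0.051(28.41) = 42.44571
T̂_B = 0.802(39.0) + 0.198(33.31) = 37.87338
T̂_A − T̂_B = 4.57233

4.572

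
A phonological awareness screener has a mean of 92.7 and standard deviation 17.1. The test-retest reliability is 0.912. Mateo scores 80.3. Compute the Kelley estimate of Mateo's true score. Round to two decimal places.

81.39

T̂ = ρX + (1 − ρ)μ
  = 0.912 × 80.3 + 0.088 × 92.7
  = 73.2336 + 8.1576
  = 81.391
  ≈ 81.39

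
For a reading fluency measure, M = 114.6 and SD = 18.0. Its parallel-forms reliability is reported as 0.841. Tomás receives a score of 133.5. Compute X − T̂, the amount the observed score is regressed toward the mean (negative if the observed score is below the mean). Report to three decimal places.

Regress the observed score toward the mean by the unreliability: T̂ = 0.841·133.5 + 0.159·114.6 = 112.2735 + 18.2214 = 130.49490.
X − T̂ = 133.5 − 130.4949 = 3.0051 → 3.005

3.005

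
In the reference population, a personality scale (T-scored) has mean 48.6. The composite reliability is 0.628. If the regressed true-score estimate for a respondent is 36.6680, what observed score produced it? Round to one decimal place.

29.6

T̂ = ρX + (1 − ρ)μ  ⇒  X = (T̂ − (1 − ρ)μ) / ρ
X = (36.6680 − 0.372 × 48.6) / 0.628 = (36.6680 − 18.0792) / 0.628 = 18.5888 / 0.628 = 29.600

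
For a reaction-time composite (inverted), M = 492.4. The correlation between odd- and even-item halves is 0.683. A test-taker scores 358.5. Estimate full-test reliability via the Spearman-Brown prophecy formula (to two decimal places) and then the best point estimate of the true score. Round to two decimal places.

383.94

Spearman-Brown: ρ = 2r/(1 + r) = 2(0.683)/(1 + 0.683) = 1.3660/1.683 = 0.8116 → 0.81
T̂ = ρX + (1 − ρ)μ
  = 0.81 × 358.5 + 0.19 × 492.4
  = 290.385 + 93.556
  = 383.941
  ≈ 383.94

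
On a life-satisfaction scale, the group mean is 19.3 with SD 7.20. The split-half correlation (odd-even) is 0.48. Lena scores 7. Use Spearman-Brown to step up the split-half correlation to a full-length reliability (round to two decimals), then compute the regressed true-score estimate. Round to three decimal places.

11.305

Spearman-Brown: ρ = 2r/(1 + r) = 2(0.48)/(1 + 0.48) = 0.960/1.48 = 0.6486 → 0.65
Regress the observed score toward the mean by the unreliability: T̂ = 0.65·7 + 0.35·19.3 = 4.55 + 6.755 = 11.3050.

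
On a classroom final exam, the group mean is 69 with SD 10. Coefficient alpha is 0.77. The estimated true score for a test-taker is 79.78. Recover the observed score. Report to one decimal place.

T̂ = ρX + (1 − ρ)μ  ⇒  X = (T̂ − (1 − ρ)μ) / ρ
X = (79.78 − 0.23 × 69) / 0.77 = (79.78 − 15.87) / 0.77 = 63.91 / 0.77 = 83.000

83.0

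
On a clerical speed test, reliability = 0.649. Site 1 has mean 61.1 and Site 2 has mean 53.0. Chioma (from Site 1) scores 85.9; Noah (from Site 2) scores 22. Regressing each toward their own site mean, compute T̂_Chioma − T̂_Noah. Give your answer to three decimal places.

T̂_Chioma = 0.649(85.9) + 0.351(61.1) = 77.19520
T̂_Noah = 0.649(22) + 0.351(53.0) = 32.88100
Difference = 77.19520 − 32.88100 = 44.31420

44.314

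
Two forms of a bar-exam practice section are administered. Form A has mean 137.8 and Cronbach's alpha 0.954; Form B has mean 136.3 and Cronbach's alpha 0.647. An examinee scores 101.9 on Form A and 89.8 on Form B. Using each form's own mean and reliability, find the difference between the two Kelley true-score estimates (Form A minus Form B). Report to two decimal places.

T̂_A = 0.954(101.9) + 0.046(137.8) = 103.5514
T̂_B = 0.647(89.8) + 0.353(136.3) = 106.2145
T̂_A − T̂_B = -2.6631

-2.66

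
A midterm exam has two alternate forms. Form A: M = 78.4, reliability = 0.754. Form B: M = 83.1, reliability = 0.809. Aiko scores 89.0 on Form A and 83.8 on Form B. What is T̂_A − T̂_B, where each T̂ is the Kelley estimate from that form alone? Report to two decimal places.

2.73

T̂_A = 0.754(89.0) + 0.246(78.4) = 86.3924
T̂_B = 0.809(83.8) + 0.191(83.1) = 83.6663
T̂_A − T̂_B = 2.7261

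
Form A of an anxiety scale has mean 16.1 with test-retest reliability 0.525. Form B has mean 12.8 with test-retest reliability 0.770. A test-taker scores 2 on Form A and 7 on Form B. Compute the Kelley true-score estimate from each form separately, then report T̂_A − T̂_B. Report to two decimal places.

0.36

T̂_A = 0.525(2) + 0.475(16.1) = 8.6975
T̂_B = 0.770(7) + 0.230(12.8) = 8.3340
T̂_A − T̂_B = 0.3635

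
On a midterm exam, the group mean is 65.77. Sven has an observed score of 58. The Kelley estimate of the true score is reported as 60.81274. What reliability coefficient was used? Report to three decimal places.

0.638

T̂ = ρX + (1 − ρ)μ  ⇒  T̂ − μ = ρ(X − μ)
ρ = (T̂ − μ)/(X − μ) = (60.81274 − 65.77) / (58 − 65.77) = -4.95726 / -7.77 = 0.63800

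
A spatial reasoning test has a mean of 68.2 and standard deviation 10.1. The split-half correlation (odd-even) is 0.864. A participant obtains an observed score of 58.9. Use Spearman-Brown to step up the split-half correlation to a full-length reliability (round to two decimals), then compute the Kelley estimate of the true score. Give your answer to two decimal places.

Spearman-Brown: ρ = 2r/(1 + r) = 2(0.864)/(1 + 0.864) = 1.7280/1.864 = 0.9270 → 0.93
T̂ = ρX + (1 − ρ)μ
  = 0.93 × 58.9 + 0.07 × 68.2
  = 54.777 + 4.774
  = 59.551
  ≈ 59.55

59.55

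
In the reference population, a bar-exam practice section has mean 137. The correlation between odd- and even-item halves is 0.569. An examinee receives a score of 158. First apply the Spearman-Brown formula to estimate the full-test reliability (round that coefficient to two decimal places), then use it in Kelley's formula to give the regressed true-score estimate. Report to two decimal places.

Spearman-Brown: ρ = 2r/(1 + r) = 2(0.569)/(1 + 0.569) = 1.1380/1.569 = 0.7253 → 0.73
T̂ = 0.73(158) + 0.27(137) = 115.34 + 36.99 = 152.330 → 152.33

152.33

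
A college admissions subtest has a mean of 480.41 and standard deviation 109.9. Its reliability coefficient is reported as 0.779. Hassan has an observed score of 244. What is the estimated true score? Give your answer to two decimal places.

296.25

Kelley's formula gives T̂ = 0.779·244 + 0.221·480.41 = 190.076 + 106.17061 = 296.247.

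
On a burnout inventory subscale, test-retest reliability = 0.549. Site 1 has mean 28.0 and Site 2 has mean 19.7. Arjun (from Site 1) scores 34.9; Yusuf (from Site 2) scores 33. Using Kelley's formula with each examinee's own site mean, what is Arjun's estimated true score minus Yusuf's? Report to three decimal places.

4.786

T̂_Arjun = 0.549(34.9) + 0.451(28.0) = 31.78810
T̂_Yusuf = 0.549(33) + 0.451(19.7) = 27.00170
Difference = 31.78810 − 27.00170 = 4.78640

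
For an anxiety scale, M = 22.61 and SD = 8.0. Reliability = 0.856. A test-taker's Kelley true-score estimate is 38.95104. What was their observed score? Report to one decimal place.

41.7

T̂ = ρX + (1 − ρ)μ  ⇒  X = (T̂ − (1 − ρ)μ) / ρ
X = (38.95104 − 0.144 × 22.61) / 0.856 = (38.95104 − 3.25584) / 0.856 = 35.69520 / 0.856 = 41.700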